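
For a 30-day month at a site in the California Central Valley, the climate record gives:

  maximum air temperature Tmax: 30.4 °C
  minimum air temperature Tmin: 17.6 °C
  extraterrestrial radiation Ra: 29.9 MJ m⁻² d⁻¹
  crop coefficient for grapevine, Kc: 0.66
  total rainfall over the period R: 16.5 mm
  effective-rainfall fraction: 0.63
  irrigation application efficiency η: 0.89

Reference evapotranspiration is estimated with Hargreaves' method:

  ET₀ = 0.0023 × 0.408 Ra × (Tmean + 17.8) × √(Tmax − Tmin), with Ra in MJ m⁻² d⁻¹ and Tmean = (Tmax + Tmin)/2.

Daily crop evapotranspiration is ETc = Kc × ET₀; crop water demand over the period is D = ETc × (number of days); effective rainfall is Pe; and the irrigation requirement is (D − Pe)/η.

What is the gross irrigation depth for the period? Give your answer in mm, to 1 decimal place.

81.7 mm

Tmean = (30.4 + 17.6)/2 = 24.00 °C
0.408 Ra = 0.408 × 29.9 = 12.1992 mm/d equivalent
ET₀ = 0.0023 × 12.1992 × (24.00 + 17.8) × √12.8 = 0.0023 × 12.1992 × 41.80 × 3.5777 = 4.1960 mm/d
ETc = Kc × ET₀ = 0.66 × 4.1960 = 2.7694 mm/d
Crop demand D = ETc × 30 d = 2.7694 × 30 = 83.082 mm
Pe = 0.63 × 16.5 = 10.395 mm
D − Pe = 83.082 − 10.395 = 72.687 mm
Gross irrigation = 72.687 / 0.89 = 81.671 mm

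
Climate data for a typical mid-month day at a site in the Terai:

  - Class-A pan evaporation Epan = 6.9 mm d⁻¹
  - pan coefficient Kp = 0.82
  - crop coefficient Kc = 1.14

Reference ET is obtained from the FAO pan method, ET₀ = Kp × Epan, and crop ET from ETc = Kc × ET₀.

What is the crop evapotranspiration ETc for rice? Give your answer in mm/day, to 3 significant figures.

ET₀ = 0.82 × 6.9 = 5.6580 mm/d
ETc = Kc × ET₀ = 1.14 × 5.6580 = 6.4501 mm/d

6.45 mm/day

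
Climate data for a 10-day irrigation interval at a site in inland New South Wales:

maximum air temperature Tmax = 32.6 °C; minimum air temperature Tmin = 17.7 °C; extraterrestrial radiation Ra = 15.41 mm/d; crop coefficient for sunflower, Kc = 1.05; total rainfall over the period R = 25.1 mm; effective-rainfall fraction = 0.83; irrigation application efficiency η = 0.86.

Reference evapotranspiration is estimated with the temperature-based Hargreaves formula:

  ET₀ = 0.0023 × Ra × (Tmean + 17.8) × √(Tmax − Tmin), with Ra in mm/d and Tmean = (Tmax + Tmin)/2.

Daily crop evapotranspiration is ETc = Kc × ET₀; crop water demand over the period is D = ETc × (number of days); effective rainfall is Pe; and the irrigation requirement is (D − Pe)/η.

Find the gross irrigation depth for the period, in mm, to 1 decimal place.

47.5 mm

Tmean = (32.6 + 17.7)/2 = 25.15 °C
ET₀ = 0.0023 × 15.41 × (25.15 + 17.8) × √14.9 = 0.0023 × 15.41 × 42.95 × 3.8601 = 5.8761 mm/d
ETc = Kc × ET₀ = 1.05 × 5.8761 = 6.1699 mm/d
Crop demand D = ETc × 10 d = 6.1699 × 10 = 61.699 mm
Pe = 0.83 × 25.1 = 20.833 mm
D − Pe = 61.699 − 20.833 = 40.866 mm
Gross irrigation = 40.866 / 0.86 = 47.519 mm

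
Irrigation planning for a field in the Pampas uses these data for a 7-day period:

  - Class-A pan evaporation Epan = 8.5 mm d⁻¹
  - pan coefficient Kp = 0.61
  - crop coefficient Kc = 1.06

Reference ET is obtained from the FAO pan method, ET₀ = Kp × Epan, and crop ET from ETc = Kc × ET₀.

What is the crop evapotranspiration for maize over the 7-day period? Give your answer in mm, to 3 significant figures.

ET₀ = 0.61 × 8.5 = 5.1850 mm/d
ETc = Kc × ET₀ = 1.06 × 5.1850 = 5.4961 mm/d
Over 7 days: 5.4961 × 7 = 38.473 mm

38.5 mm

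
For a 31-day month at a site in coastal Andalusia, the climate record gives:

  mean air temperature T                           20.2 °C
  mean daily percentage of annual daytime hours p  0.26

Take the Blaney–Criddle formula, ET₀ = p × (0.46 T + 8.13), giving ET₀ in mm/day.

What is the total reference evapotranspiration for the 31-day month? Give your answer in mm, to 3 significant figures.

140 mm

ET₀ = 0.26 × (0.46 × 20.2 + 8.13) = 0.26 × 17.422 = 4.5297 mm/d
Monthly total = 4.5297 × 31 = 140.421 mm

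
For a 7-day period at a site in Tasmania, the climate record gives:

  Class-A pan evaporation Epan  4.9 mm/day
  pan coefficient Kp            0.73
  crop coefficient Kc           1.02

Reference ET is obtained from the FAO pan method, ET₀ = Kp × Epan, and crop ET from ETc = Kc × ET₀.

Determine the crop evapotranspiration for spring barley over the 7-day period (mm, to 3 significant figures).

25.5 mm

ET₀ = 0.73 × 4.9 = 3.5770 mm/d
ETc = Kc × ET₀ = 1.02 × 3.5770 = 3.6485 mm/d
Over 7 days: 3.6485 × 7 = 25.540 mm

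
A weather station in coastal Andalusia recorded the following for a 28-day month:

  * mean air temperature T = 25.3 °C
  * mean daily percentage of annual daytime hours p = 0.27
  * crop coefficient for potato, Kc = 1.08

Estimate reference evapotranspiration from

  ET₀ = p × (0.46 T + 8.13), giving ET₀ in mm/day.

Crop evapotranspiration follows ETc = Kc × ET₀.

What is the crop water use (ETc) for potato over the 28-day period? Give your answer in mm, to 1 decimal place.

ET₀ = 0.27 × (0.46 × 25.3 + 8.13) = 0.27 × 19.768 = 5.3374 mm/d
ETc = Kc × ET₀ = 1.08 × 5.3374 = 5.7644 mm/d
Over 28 days: 5.7644 × 28 = 161.403 mm

161.4 mm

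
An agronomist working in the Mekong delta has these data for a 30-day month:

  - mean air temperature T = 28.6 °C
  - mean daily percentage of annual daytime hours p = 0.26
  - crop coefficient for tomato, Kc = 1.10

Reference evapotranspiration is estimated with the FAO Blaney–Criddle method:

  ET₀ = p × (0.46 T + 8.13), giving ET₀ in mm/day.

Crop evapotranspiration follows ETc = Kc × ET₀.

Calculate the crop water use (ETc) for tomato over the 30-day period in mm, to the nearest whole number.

183 mm

ET₀ = 0.26 × (0.46 × 28.6 + 8.13) = 0.26 × 21.286 = 5.5344 mm/d
ETc = Kc × ET₀ = 1.10 × 5.5344 = 6.0878 mm/d
Over 30 days: 6.0878 × 30 = 182.634 mm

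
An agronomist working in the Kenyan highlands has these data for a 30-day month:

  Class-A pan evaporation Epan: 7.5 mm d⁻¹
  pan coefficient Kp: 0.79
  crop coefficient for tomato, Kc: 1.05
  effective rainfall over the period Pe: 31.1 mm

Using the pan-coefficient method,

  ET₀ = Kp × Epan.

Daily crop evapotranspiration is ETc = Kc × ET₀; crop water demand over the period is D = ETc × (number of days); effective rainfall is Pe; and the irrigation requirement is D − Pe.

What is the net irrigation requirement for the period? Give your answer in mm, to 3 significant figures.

156 mm

ET₀ = 0.79 × 7.5 = 5.9250 mm/d
ETc = Kc × ET₀ = 1.05 × 5.9250 = 6.2213 mm/d
Crop demand D = ETc × 30 d = 6.2213 × 30 = 186.639 mm
D − Pe = 186.639 − 31.1 = 155.539 mm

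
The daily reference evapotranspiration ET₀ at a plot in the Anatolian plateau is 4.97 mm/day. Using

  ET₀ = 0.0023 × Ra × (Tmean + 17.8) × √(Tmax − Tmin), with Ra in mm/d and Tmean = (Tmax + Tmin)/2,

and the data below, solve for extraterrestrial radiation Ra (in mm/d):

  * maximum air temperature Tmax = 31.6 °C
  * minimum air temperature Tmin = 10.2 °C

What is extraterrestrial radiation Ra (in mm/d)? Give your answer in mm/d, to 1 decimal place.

12.1 mm/d

Tmean = 20.90 °C; √ΔT = 4.6260
Ra = ET₀ / [0.0023 × (Tmean+17.8) × √ΔT] = 4.97 / (0.0023 × 38.70 × 4.6260) = 12.070 mm/d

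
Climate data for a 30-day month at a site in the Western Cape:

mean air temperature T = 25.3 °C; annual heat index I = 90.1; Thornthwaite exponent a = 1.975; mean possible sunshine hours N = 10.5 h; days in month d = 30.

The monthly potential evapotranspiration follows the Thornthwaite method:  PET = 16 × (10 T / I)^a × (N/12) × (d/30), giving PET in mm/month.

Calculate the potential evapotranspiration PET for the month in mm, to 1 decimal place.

10T/I = 10 × 25.3 / 90.1 = 2.8080
(10T/I)^a = 2.8080^1.975 = 7.6839
Uncorrected PET = 16 × 7.6839 = 122.942 mm
Correction = (N/12)(d/30) = (10.5/12)(30/30) = 0.8750
PET = 122.942 × 0.8750 = 107.574 mm/month

107.6 mm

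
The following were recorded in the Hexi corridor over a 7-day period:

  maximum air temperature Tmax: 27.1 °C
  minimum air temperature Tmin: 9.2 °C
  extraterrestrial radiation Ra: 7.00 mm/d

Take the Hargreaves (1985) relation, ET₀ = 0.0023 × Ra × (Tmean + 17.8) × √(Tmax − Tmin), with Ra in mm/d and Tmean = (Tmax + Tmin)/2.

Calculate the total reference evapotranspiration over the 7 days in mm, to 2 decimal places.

17.14 mm

Tmean = (27.1 + 9.2)/2 = 18.15 °C
ET₀ = 0.0023 × 7.00 × (18.15 + 17.8) × √17.9 = 0.0023 × 7.00 × 35.95 × 4.2308 = 2.4488 mm/d
Over 7 days: 2.4488 × 7 = 17.142 mm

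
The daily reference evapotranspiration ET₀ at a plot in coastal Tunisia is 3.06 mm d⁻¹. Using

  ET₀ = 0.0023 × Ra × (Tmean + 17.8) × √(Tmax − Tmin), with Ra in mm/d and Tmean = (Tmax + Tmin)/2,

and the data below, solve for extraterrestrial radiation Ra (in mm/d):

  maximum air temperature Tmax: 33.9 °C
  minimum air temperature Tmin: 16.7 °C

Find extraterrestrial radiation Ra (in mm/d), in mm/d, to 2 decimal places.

Tmean = 25.30 °C; √ΔT = 4.1473
Ra = ET₀ / [0.0023 × (Tmean+17.8) × √ΔT] = 3.06 / (0.0023 × 43.10 × 4.1473) = 7.443 mm/d

7.44 mm/d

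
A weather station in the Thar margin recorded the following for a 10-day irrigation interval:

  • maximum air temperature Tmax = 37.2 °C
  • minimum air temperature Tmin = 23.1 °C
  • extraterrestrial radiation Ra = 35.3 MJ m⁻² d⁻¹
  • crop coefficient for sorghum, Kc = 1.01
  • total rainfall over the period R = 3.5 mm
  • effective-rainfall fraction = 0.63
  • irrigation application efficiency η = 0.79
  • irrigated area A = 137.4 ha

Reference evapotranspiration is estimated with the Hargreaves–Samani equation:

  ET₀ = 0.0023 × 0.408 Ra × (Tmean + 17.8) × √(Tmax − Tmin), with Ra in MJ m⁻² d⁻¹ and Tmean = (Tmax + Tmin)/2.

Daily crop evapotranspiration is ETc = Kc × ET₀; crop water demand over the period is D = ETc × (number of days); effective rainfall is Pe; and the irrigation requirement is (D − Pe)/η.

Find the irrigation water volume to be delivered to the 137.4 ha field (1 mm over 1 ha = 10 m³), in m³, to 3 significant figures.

Tmean = (37.2 + 23.1)/2 = 30.15 °C
0.408 Ra = 0.408 × 35.3 = 14.4024 mm/d equivalent
ET₀ = 0.0023 × 14.4024 × (30.15 + 17.8) × √14.1 = 0.0023 × 14.4024 × 47.95 × 3.7550 = 5.9643 mm/d
ETc = Kc × ET₀ = 1.01 × 5.9643 = 6.0239 mm/d
Crop demand D = ETc × 10 d = 6.0239 × 10 = 60.239 mm
Pe = 0.63 × 3.5 = 2.205 mm
D − Pe = 60.239 − 2.205 = 58.034 mm
Gross irrigation = 58.034 / 0.79 = 73.461 mm
Volume = 73.461 mm × 137.4 ha × 10 = 100935.4 m³

101000 m³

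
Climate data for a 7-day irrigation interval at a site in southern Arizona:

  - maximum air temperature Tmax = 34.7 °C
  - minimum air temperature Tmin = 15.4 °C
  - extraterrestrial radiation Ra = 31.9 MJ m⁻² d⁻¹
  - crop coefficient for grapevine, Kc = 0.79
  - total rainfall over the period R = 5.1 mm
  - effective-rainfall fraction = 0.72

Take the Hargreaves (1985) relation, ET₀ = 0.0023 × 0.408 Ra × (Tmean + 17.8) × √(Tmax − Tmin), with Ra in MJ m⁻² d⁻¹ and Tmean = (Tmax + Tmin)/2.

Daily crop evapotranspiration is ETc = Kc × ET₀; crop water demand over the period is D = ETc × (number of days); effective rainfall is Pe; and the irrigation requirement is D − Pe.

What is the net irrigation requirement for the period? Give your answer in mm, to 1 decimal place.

Tmean = (34.7 + 15.4)/2 = 25.05 °C
0.408 Ra = 0.408 × 31.9 = 13.0152 mm/d equivalent
ET₀ = 0.0023 × 13.0152 × (25.05 + 17.8) × √19.3 = 0.0023 × 13.0152 × 42.85 × 4.3932 = 5.6352 mm/d
ETc = Kc × ET₀ = 0.79 × 5.6352 = 4.4518 mm/d
Crop demand D = ETc × 7 d = 4.4518 × 7 = 31.163 mm
Pe = 0.72 × 5.1 = 3.672 mm
D − Pe = 31.163 − 3.672 = 27.491 mm

27.5 mm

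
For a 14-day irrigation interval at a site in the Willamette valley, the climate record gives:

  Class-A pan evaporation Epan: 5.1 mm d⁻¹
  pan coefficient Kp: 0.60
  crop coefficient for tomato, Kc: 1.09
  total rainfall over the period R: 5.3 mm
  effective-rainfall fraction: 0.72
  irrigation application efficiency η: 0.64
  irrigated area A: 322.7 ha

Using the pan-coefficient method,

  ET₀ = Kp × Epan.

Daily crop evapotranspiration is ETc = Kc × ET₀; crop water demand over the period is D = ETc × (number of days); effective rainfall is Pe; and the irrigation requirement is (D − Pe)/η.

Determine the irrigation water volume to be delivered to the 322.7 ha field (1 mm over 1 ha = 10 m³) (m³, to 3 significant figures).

216000 m³

ET₀ = 0.60 × 5.1 = 3.0600 mm/d
ETc = Kc × ET₀ = 1.09 × 3.0600 = 3.3354 mm/d
Crop demand D = ETc × 14 d = 3.3354 × 14 = 46.696 mm
Pe = 0.72 × 5.3 = 3.816 mm
D − Pe = 46.696 − 3.816 = 42.880 mm
Gross irrigation = 42.880 / 0.64 = 67.000 mm
Volume = 67.000 mm × 322.7 ha × 10 = 216209.0 m³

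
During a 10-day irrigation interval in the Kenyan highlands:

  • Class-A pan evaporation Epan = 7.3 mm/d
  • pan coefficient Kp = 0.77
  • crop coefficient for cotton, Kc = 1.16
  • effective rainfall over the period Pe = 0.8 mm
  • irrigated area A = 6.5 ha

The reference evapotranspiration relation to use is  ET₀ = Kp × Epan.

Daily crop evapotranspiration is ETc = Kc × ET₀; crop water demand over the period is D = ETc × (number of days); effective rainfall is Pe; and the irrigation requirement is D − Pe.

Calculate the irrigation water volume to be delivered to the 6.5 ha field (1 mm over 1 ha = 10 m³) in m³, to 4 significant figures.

ET₀ = 0.77 × 7.3 = 5.6210 mm/d
ETc = Kc × ET₀ = 1.16 × 5.6210 = 6.5204 mm/d
Crop demand D = ETc × 10 d = 6.5204 × 10 = 65.204 mm
D − Pe = 65.204 − 0.8 = 64.404 mm
Volume = 64.404 mm × 6.5 ha × 10 = 4186.3 m³

4186 m³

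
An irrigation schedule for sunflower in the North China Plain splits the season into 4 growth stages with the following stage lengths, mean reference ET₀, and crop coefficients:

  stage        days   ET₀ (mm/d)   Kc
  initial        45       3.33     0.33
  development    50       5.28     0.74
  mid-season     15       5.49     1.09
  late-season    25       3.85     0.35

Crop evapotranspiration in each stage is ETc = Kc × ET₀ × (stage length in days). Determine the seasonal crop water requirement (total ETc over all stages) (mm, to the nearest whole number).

368 mm

initial: 0.33 × 3.33 × 45 = 49.45 mm
development: 0.74 × 5.28 × 50 = 195.36 mm
mid-season: 1.09 × 5.49 × 15 = 89.76 mm
late-season: 0.35 × 3.85 × 25 = 33.69 mm
Seasonal total = 368.26 mm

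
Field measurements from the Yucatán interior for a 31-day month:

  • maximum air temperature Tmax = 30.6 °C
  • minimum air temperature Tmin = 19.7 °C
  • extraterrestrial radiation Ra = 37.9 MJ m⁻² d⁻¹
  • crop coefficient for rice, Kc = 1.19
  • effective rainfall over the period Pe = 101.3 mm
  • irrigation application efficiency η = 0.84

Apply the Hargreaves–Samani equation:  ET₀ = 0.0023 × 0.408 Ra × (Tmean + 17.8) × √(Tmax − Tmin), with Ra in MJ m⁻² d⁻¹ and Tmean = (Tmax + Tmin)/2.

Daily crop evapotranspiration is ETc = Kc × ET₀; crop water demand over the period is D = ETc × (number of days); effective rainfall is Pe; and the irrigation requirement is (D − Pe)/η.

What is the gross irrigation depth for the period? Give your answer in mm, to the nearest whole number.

Tmean = (30.6 + 19.7)/2 = 25.15 °C
0.408 Ra = 0.408 × 37.9 = 15.4632 mm/d equivalent
ET₀ = 0.0023 × 15.4632 × (25.15 + 17.8) × √10.9 = 0.0023 × 15.4632 × 42.95 × 3.3015 = 5.0431 mm/d
ETc = Kc × ET₀ = 1.19 × 5.0431 = 6.0013 mm/d
Crop demand D = ETc × 31 d = 6.0013 × 31 = 186.040 mm
D − Pe = 186.040 − 101.3 = 84.740 mm
Gross irrigation = 84.740 / 0.84 = 100.881 mm

101 mm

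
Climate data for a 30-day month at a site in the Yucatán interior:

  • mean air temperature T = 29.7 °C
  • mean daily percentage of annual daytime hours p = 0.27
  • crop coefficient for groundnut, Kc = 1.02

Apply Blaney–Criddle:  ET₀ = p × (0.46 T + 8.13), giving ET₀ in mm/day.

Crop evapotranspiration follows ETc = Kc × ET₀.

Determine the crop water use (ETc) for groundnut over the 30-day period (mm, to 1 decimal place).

ET₀ = 0.27 × (0.46 × 29.7 + 8.13) = 0.27 × 21.792 = 5.8838 mm/d
ETc = Kc × ET₀ = 1.02 × 5.8838 = 6.0015 mm/d
Over 30 days: 6.0015 × 30 = 180.045 mm

180.0 mm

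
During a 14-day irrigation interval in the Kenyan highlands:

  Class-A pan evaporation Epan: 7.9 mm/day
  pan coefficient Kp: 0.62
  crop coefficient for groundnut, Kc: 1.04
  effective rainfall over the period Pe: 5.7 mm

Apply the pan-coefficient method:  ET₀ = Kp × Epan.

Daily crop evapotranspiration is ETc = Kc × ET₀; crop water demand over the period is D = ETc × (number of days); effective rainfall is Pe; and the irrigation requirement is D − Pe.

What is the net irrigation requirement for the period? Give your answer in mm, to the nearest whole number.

ET₀ = 0.62 × 7.9 = 4.8980 mm/d
ETc = Kc × ET₀ = 1.04 × 4.8980 = 5.0939 mm/d
Crop demand D = ETc × 14 d = 5.0939 × 14 = 71.315 mm
D − Pe = 71.315 − 5.7 = 65.615 mm

66 mm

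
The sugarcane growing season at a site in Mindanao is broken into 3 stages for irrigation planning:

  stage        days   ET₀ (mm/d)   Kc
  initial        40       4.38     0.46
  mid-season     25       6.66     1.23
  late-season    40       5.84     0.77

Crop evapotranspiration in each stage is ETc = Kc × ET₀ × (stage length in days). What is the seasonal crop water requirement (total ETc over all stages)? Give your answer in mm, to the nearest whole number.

initial: 0.46 × 4.38 × 40 = 80.59 mm
mid-season: 1.23 × 6.66 × 25 = 204.80 mm
late-season: 0.77 × 5.84 × 40 = 179.87 mm
Seasonal total = 465.26 mm

465 mm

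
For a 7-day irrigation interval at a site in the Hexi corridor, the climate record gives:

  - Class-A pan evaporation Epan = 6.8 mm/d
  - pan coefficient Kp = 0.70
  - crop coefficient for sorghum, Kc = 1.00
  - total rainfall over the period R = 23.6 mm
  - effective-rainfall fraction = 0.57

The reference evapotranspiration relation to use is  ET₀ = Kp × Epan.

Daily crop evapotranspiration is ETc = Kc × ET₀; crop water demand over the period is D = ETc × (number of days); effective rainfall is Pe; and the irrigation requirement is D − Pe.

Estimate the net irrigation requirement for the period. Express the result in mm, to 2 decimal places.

19.87 mm

ET₀ = 0.70 × 6.8 = 4.7600 mm/d
ETc = Kc × ET₀ = 1.00 × 4.7600 = 4.7600 mm/d
Crop demand D = ETc × 7 d = 4.7600 × 7 = 33.320 mm
Pe = 0.57 × 23.6 = 13.452 mm
D − Pe = 33.320 − 13.452 = 19.868 mm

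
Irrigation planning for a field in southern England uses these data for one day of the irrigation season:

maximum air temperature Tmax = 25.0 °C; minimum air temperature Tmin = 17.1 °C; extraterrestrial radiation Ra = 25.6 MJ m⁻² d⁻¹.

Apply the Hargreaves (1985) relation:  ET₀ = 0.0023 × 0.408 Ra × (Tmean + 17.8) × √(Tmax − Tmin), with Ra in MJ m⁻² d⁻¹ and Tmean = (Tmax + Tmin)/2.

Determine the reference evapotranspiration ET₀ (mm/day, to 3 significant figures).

2.62 mm/day

Tmean = (25.0 + 17.1)/2 = 21.05 °C
0.408 Ra = 0.408 × 25.6 = 10.4448 mm/d equivalent
ET₀ = 0.0023 × 10.4448 × (21.05 + 17.8) × √7.9 = 0.0023 × 10.4448 × 38.85 × 2.8107 = 2.6232 mm/d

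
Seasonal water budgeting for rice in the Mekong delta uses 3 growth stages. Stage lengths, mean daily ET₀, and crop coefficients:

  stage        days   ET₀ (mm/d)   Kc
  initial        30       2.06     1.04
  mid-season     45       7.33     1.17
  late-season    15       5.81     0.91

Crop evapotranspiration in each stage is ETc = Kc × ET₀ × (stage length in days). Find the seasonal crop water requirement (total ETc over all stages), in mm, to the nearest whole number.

530 mm

initial: 1.04 × 2.06 × 30 = 64.27 mm
mid-season: 1.17 × 7.33 × 45 = 385.92 mm
late-season: 0.91 × 5.81 × 15 = 79.31 mm
Seasonal total = 529.50 mm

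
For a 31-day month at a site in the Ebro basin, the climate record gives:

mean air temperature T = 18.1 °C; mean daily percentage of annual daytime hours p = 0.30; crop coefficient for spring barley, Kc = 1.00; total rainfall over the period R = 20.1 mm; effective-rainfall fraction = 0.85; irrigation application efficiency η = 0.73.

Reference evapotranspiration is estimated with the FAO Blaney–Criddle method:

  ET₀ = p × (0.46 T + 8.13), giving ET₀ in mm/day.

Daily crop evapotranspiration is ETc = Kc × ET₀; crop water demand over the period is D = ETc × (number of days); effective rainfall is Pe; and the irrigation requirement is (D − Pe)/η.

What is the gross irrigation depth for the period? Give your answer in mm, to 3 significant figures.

ET₀ = 0.30 × (0.46 × 18.1 + 8.13) = 0.30 × 16.456 = 4.9368 mm/d
ETc = Kc × ET₀ = 1.00 × 4.9368 = 4.9368 mm/d
Crop demand D = ETc × 31 d = 4.9368 × 31 = 153.041 mm
Pe = 0.85 × 20.1 = 17.085 mm
D − Pe = 153.041 − 17.085 = 135.956 mm
Gross irrigation = 135.956 / 0.73 = 186.241 mm

186 mm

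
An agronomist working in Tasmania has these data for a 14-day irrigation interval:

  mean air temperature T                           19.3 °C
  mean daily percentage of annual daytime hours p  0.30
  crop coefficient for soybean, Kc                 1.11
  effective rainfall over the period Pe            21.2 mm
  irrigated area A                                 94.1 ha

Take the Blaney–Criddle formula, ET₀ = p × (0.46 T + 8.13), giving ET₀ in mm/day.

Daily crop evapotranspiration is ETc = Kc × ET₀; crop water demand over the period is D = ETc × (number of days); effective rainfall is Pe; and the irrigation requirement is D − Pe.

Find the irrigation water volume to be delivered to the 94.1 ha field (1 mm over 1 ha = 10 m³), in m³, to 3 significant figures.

54700 m³

ET₀ = 0.30 × (0.46 × 19.3 + 8.13) = 0.30 × 17.008 = 5.1024 mm/d
ETc = Kc × ET₀ = 1.11 × 5.1024 = 5.6637 mm/d
Crop demand D = ETc × 14 d = 5.6637 × 14 = 79.292 mm
D − Pe = 79.292 − 21.2 = 58.092 mm
Volume = 58.092 mm × 94.1 ha × 10 = 54664.6 m³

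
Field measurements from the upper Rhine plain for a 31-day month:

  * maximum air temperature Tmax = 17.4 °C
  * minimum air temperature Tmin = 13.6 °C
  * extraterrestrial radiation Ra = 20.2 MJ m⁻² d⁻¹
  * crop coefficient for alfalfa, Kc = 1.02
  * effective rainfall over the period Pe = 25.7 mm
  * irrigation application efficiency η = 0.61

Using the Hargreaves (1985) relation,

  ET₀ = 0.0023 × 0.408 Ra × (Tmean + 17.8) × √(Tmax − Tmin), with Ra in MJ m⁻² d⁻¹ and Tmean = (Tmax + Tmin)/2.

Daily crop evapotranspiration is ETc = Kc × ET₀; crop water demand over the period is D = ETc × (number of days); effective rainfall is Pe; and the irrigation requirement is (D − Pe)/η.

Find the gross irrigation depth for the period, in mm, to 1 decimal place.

21.7 mm

Tmean = (17.4 + 13.6)/2 = 15.50 °C
0.408 Ra = 0.408 × 20.2 = 8.2416 mm/d equivalent
ET₀ = 0.0023 × 8.2416 × (15.50 + 17.8) × √3.8 = 0.0023 × 8.2416 × 33.30 × 1.9494 = 1.2305 mm/d
ETc = Kc × ET₀ = 1.02 × 1.2305 = 1.2551 mm/d
Crop demand D = ETc × 31 d = 1.2551 × 31 = 38.908 mm
D − Pe = 38.908 − 25.7 = 13.208 mm
Gross irrigation = 13.208 / 0.61 = 21.652 mm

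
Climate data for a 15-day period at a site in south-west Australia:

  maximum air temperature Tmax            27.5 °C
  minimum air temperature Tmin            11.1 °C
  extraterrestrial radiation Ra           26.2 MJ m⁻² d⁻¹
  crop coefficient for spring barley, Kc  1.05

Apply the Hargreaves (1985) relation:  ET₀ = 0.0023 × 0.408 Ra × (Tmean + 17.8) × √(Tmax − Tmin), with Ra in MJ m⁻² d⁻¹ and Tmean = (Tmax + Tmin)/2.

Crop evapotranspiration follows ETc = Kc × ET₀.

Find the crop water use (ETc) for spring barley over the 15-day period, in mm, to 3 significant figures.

Tmean = (27.5 + 11.1)/2 = 19.30 °C
0.408 Ra = 0.408 × 26.2 = 10.6896 mm/d equivalent
ET₀ = 0.0023 × 10.6896 × (19.30 + 17.8) × √16.4 = 0.0023 × 10.6896 × 37.10 × 4.0497 = 3.6939 mm/d
ETc = Kc × ET₀ = 1.05 × 3.6939 = 3.8786 mm/d
Over 15 days: 3.8786 × 15 = 58.179 mm

58.2 mm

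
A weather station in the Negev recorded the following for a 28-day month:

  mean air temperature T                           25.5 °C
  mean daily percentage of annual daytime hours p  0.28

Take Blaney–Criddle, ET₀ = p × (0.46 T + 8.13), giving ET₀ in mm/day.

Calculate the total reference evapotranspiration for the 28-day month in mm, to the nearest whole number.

156 mm

ET₀ = 0.28 × (0.46 × 25.5 + 8.13) = 0.28 × 19.860 = 5.5608 mm/d
Monthly total = 5.5608 × 28 = 155.702 mm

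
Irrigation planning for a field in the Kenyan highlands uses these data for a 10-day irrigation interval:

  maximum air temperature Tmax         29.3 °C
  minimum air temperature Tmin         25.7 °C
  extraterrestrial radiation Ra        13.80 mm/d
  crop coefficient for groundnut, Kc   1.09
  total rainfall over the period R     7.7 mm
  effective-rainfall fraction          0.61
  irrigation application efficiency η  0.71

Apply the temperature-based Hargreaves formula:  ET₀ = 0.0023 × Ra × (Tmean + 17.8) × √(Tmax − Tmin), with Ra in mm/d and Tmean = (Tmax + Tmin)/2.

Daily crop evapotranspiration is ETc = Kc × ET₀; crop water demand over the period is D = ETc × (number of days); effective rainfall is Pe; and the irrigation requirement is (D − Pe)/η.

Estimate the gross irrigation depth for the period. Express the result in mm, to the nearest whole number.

Tmean = (29.3 + 25.7)/2 = 27.50 °C
ET₀ = 0.0023 × 13.80 × (27.50 + 17.8) × √3.6 = 0.0023 × 13.80 × 45.30 × 1.8974 = 2.7281 mm/d
ETc = Kc × ET₀ = 1.09 × 2.7281 = 2.9736 mm/d
Crop demand D = ETc × 10 d = 2.9736 × 10 = 29.736 mm
Pe = 0.61 × 7.7 = 4.697 mm
D − Pe = 29.736 − 4.697 = 25.039 mm
Gross irrigation = 25.039 / 0.71 = 35.266 mm

35 mm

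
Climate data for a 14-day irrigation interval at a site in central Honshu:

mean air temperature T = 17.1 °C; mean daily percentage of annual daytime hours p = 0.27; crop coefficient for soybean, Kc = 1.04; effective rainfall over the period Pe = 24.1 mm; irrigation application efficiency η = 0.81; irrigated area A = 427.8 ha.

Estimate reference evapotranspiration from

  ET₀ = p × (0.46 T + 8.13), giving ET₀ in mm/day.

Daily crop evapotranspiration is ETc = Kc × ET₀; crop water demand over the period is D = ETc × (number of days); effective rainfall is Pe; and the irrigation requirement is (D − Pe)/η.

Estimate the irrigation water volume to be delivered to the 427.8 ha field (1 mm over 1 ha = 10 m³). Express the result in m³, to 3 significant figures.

205000 m³

ET₀ = 0.27 × (0.46 × 17.1 + 8.13) = 0.27 × 15.996 = 4.3189 mm/d
ETc = Kc × ET₀ = 1.04 × 4.3189 = 4.4917 mm/d
Crop demand D = ETc × 14 d = 4.4917 × 14 = 62.884 mm
D − Pe = 62.884 − 24.1 = 38.784 mm
Gross irrigation = 38.784 / 0.81 = 47.881 mm
Volume = 47.881 mm × 427.8 ha × 10 = 204834.9 m³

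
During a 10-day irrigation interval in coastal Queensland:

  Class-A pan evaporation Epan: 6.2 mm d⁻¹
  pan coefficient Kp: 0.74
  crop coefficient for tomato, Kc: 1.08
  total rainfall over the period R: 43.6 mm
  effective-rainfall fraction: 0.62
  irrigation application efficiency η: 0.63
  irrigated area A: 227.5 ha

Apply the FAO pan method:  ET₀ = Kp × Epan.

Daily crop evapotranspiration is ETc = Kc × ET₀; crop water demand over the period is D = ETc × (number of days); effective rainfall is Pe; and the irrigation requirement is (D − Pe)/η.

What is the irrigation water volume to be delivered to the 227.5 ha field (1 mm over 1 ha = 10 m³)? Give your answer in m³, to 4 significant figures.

ET₀ = 0.74 × 6.2 = 4.5880 mm/d
ETc = Kc × ET₀ = 1.08 × 4.5880 = 4.9550 mm/d
Crop demand D = ETc × 10 d = 4.9550 × 10 = 49.550 mm
Pe = 0.62 × 43.6 = 27.032 mm
D − Pe = 49.550 − 27.032 = 22.518 mm
Gross irrigation = 22.518 / 0.63 = 35.743 mm
Volume = 35.743 mm × 227.5 ha × 10 = 81315.3 m³

81320 m³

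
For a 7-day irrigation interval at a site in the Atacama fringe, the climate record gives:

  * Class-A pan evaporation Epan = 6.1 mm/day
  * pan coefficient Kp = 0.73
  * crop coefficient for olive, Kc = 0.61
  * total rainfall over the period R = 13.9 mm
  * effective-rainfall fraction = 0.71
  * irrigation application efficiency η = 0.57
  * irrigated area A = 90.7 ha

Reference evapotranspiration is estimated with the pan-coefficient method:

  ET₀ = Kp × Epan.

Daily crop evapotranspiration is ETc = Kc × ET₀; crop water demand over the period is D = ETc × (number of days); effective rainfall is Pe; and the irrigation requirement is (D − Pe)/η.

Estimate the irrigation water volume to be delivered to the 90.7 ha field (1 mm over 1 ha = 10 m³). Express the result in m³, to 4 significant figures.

ET₀ = 0.73 × 6.1 = 4.4530 mm/d
ETc = Kc × ET₀ = 0.61 × 4.4530 = 2.7163 mm/d
Crop demand D = ETc × 7 d = 2.7163 × 7 = 19.014 mm
Pe = 0.71 × 13.9 = 9.869 mm
D − Pe = 19.014 − 9.869 = 9.145 mm
Gross irrigation = 9.145 / 0.57 = 16.044 mm
Volume = 16.044 mm × 90.7 ha × 10 = 14551.9 m³

14550 m³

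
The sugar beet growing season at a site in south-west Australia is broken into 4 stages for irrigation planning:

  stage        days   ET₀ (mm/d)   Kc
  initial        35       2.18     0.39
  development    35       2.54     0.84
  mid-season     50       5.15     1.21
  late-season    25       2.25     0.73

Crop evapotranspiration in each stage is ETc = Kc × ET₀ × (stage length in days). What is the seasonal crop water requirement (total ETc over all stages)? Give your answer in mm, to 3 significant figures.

457 mm

initial: 0.39 × 2.18 × 35 = 29.76 mm
development: 0.84 × 2.54 × 35 = 74.68 mm
mid-season: 1.21 × 5.15 × 50 = 311.58 mm
late-season: 0.73 × 2.25 × 25 = 41.06 mm
Seasonal total = 457.08 mm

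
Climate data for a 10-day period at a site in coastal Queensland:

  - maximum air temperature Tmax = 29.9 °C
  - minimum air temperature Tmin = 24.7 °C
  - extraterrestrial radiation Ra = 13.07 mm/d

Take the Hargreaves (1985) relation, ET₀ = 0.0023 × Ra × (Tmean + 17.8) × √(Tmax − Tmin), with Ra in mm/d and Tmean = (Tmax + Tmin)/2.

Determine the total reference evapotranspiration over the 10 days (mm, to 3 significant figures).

30.9 mm

Tmean = (29.9 + 24.7)/2 = 27.30 °C
ET₀ = 0.0023 × 13.07 × (27.30 + 17.8) × √5.2 = 0.0023 × 13.07 × 45.10 × 2.2804 = 3.0917 mm/d
Over 10 days: 3.0917 × 10 = 30.917 mm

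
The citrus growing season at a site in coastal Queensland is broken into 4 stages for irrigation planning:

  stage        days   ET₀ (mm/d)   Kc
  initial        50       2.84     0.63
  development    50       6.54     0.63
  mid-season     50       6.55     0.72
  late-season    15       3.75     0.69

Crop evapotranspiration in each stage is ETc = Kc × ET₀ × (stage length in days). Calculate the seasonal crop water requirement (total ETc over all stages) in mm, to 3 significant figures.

570 mm

initial: 0.63 × 2.84 × 50 = 89.46 mm
development: 0.63 × 6.54 × 50 = 206.01 mm
mid-season: 0.72 × 6.55 × 50 = 235.80 mm
late-season: 0.69 × 3.75 × 15 = 38.81 mm
Seasonal total = 570.08 mm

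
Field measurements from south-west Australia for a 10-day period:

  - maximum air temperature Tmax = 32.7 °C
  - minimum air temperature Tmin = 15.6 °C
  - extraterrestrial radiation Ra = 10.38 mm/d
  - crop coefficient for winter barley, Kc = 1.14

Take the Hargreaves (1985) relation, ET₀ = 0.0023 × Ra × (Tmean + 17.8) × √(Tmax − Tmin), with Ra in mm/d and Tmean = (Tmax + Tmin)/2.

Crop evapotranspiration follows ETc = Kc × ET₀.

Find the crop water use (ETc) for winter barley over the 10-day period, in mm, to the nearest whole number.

Tmean = (32.7 + 15.6)/2 = 24.15 °C
ET₀ = 0.0023 × 10.38 × (24.15 + 17.8) × √17.1 = 0.0023 × 10.38 × 41.95 × 4.1352 = 4.1415 mm/d
ETc = Kc × ET₀ = 1.14 × 4.1415 = 4.7213 mm/d
Over 10 days: 4.7213 × 10 = 47.213 mm

47 mm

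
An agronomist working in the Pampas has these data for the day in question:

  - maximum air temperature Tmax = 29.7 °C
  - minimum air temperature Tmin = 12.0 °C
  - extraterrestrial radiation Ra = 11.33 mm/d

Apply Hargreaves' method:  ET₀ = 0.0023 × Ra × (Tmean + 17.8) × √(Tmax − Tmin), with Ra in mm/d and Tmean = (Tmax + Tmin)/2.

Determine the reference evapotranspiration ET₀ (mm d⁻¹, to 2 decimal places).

Tmean = (29.7 + 12.0)/2 = 20.85 °C
ET₀ = 0.0023 × 11.33 × (20.85 + 17.8) × √17.7 = 0.0023 × 11.33 × 38.65 × 4.2071 = 4.2373 mm/d

4.24 mm d⁻¹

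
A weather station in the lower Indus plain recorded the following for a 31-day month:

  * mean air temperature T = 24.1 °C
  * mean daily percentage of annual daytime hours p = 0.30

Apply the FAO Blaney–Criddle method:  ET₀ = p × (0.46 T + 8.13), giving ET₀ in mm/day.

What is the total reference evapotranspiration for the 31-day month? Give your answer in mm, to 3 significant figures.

179 mm

ET₀ = 0.30 × (0.46 × 24.1 + 8.13) = 0.30 × 19.216 = 5.7648 mm/d
Monthly total = 5.7648 × 31 = 178.709 mm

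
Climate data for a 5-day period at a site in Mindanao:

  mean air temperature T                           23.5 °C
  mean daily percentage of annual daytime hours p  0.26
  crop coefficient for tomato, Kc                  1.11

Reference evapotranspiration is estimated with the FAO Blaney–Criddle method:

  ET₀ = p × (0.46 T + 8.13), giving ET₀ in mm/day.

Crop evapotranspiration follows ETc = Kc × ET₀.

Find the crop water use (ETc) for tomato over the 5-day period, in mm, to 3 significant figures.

27.3 mm

ET₀ = 0.26 × (0.46 × 23.5 + 8.13) = 0.26 × 18.940 = 4.9244 mm/d
ETc = Kc × ET₀ = 1.11 × 4.9244 = 5.4661 mm/d
Over 5 days: 5.4661 × 5 = 27.331 mm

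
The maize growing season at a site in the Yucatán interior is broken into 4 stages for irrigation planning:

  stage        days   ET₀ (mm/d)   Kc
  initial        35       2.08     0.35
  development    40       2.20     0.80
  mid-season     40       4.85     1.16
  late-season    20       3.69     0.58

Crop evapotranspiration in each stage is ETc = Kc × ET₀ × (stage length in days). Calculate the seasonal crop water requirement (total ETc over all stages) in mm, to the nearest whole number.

initial: 0.35 × 2.08 × 35 = 25.48 mm
development: 0.80 × 2.20 × 40 = 70.40 mm
mid-season: 1.16 × 4.85 × 40 = 225.04 mm
late-season: 0.58 × 3.69 × 20 = 42.80 mm
Seasonal total = 363.72 mm

364 mm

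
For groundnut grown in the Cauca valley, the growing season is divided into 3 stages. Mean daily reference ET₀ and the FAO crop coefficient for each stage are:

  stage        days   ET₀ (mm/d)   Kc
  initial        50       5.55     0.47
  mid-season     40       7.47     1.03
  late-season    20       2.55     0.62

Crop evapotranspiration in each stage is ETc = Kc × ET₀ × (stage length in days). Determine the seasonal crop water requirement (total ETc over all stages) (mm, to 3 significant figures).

470 mm

initial: 0.47 × 5.55 × 50 = 130.43 mm
mid-season: 1.03 × 7.47 × 40 = 307.76 mm
late-season: 0.62 × 2.55 × 20 = 31.62 mm
Seasonal total = 469.81 mm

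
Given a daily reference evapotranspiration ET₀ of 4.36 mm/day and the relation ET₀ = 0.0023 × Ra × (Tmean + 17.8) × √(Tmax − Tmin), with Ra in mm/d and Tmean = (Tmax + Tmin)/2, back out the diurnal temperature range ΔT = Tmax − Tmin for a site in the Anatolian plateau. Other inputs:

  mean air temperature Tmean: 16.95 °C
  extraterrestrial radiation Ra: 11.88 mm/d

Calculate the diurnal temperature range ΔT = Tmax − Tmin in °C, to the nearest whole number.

√ΔT = ET₀ / [0.0023 × Ra × (Tmean+17.8)] = 4.36 / (0.0023 × 11.88 × 34.75) = 4.5918
ΔT = 4.5918² = 21.085 °C

21 °C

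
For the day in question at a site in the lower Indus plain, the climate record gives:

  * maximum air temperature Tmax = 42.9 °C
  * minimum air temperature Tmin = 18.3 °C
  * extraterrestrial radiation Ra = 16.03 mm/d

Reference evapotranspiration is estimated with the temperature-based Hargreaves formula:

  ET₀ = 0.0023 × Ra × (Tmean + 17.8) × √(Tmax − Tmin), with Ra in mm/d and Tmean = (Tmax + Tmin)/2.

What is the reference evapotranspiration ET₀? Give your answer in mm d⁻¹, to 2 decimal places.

Tmean = (42.9 + 18.3)/2 = 30.60 °C
ET₀ = 0.0023 × 16.03 × (30.60 + 17.8) × √24.6 = 0.0023 × 16.03 × 48.40 × 4.9598 = 8.8506 mm/d

8.85 mm d⁻¹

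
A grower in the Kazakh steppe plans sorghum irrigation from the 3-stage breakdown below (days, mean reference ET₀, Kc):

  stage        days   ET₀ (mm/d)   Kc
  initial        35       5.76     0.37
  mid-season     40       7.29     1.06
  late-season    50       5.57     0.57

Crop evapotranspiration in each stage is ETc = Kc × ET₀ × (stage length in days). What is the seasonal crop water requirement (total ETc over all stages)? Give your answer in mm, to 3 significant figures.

initial: 0.37 × 5.76 × 35 = 74.59 mm
mid-season: 1.06 × 7.29 × 40 = 309.10 mm
late-season: 0.57 × 5.57 × 50 = 158.75 mm
Seasonal total = 542.44 mm

542 mm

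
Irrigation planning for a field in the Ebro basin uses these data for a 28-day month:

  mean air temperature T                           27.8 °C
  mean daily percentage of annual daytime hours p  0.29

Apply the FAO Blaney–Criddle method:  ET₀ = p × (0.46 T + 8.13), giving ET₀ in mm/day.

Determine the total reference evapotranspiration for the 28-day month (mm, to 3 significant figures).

170 mm

ET₀ = 0.29 × (0.46 × 27.8 + 8.13) = 0.29 × 20.918 = 6.0662 mm/d
Monthly total = 6.0662 × 28 = 169.854 mm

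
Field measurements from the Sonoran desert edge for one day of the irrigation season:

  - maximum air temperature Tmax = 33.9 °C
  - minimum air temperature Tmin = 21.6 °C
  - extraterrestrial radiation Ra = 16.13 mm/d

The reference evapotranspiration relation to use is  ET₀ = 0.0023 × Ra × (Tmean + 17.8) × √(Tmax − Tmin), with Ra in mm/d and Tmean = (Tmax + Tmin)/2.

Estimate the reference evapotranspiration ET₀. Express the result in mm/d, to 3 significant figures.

5.93 mm/d

Tmean = (33.9 + 21.6)/2 = 27.75 °C
ET₀ = 0.0023 × 16.13 × (27.75 + 17.8) × √12.3 = 0.0023 × 16.13 × 45.55 × 3.5071 = 5.9265 mm/d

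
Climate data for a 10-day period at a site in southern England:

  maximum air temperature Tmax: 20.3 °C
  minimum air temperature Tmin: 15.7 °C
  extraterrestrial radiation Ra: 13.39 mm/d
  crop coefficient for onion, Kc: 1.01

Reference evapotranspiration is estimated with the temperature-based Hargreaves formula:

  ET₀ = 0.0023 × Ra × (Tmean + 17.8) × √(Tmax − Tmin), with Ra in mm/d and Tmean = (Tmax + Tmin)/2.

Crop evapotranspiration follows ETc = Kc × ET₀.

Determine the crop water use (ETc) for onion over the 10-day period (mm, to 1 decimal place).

23.9 mm

Tmean = (20.3 + 15.7)/2 = 18.00 °C
ET₀ = 0.0023 × 13.39 × (18.00 + 17.8) × √4.6 = 0.0023 × 13.39 × 35.80 × 2.1448 = 2.3647 mm/d
ETc = Kc × ET₀ = 1.01 × 2.3647 = 2.3883 mm/d
Over 10 days: 2.3883 × 10 = 23.883 mm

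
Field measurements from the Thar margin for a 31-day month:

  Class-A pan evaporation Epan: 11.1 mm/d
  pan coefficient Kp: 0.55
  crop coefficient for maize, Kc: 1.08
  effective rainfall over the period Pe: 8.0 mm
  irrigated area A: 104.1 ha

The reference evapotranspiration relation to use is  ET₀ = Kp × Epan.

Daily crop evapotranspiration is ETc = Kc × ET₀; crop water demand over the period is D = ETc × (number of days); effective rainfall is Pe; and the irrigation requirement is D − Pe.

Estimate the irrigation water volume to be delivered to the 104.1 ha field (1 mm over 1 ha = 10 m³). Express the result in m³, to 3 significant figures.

ET₀ = 0.55 × 11.1 = 6.1050 mm/d
ETc = Kc × ET₀ = 1.08 × 6.1050 = 6.5934 mm/d
Crop demand D = ETc × 31 d = 6.5934 × 31 = 204.395 mm
D − Pe = 204.395 − 8.0 = 196.395 mm
Volume = 196.395 mm × 104.1 ha × 10 = 204447.2 m³

204000 m³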